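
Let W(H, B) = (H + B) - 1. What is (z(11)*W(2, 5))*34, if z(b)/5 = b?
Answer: 11220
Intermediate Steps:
z(b) = 5*b
W(H, B) = -1 + B + H (W(H, B) = (B + H) - 1 = -1 + B + H)
(z(11)*W(2, 5))*34 = ((5*11)*(-1 + 5 + 2))*34 = (55*6)*34 = 330*34 = 11220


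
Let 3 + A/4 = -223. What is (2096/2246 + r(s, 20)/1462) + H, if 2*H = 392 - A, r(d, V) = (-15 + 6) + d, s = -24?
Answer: 1065398365/1641826 ≈ 648.91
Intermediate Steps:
A = -904 (A = -12 + 4*(-223) = -12 - 892 = -904)
r(d, V) = -9 + d
H = 648 (H = (392 - 1*(-904))/2 = (392 + 904)/2 = (½)*1296 = 648)
(2096/2246 + r(s, 20)/1462) + H = (2096/2246 + (-9 - 24)/1462) + 648 = (2096*(1/2246) - 33*1/1462) + 648 = (1048/1123 - 33/1462) + 648 = 1495117/1641826 + 648 = 1065398365/1641826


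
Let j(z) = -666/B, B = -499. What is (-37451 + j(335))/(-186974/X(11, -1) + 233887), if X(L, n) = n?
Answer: -18687383/210009639 ≈ -0.088983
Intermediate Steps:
j(z) = 666/499 (j(z) = -666/(-499) = -666*(-1/499) = 666/499)
(-37451 + j(335))/(-186974/X(11, -1) + 233887) = (-37451 + 666/499)/(-186974/(-1) + 233887) = -18687383/(499*(-186974*(-1) + 233887)) = -18687383/(499*(186974 + 233887)) = -18687383/499/420861 = -18687383/499*1/420861 = -18687383/210009639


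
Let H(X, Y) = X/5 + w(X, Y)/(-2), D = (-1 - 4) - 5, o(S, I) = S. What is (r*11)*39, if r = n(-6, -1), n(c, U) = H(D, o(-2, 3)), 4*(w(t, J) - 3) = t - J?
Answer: -2145/2 ≈ -1072.5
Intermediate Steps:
w(t, J) = 3 - J/4 + t/4 (w(t, J) = 3 + (t - J)/4 = 3 + (-J/4 + t/4) = 3 - J/4 + t/4)
D = -10 (D = -5 - 5 = -10)
H(X, Y) = -3/2 + Y/8 + 3*X/40 (H(X, Y) = X/5 + (3 - Y/4 + X/4)/(-2) = X*(⅕) + (3 - Y/4 + X/4)*(-½) = X/5 + (-3/2 - X/8 + Y/8) = -3/2 + Y/8 + 3*X/40)
n(c, U) = -5/2 (n(c, U) = -3/2 + (⅛)*(-2) + (3/40)*(-10) = -3/2 - ¼ - ¾ = -5/2)
r = -5/2 ≈ -2.5000
(r*11)*39 = -5/2*11*39 = -55/2*39 = -2145/2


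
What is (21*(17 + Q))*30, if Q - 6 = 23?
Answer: 28980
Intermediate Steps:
Q = 29 (Q = 6 + 23 = 29)
(21*(17 + Q))*30 = (21*(17 + 29))*30 = (21*46)*30 = 966*30 = 28980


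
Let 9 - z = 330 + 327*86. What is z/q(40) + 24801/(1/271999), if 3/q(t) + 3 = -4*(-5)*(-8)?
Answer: 6747392602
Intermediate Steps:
z = -28443 (z = 9 - (330 + 327*86) = 9 - (330 + 28122) = 9 - 1*28452 = 9 - 28452 = -28443)
q(t) = -3/163 (q(t) = 3/(-3 - 4*(-5)*(-8)) = 3/(-3 + 20*(-8)) = 3/(-3 - 160) = 3/(-163) = 3*(-1/163) = -3/163)
z/q(40) + 24801/(1/271999) = -28443/(-3/163) + 24801/(1/271999) = -28443*(-163/3) + 24801/(1/271999) = 1545403 + 24801*271999 = 1545403 + 6745847199 = 6747392602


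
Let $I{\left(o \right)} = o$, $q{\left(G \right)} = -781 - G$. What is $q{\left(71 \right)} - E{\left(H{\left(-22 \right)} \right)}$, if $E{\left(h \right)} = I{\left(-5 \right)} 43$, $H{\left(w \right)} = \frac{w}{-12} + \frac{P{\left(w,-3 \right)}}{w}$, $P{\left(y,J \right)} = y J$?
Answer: $-637$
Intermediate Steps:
$P{\left(y,J \right)} = J y$
$H{\left(w \right)} = -3 - \frac{w}{12}$ ($H{\left(w \right)} = \frac{w}{-12} + \frac{\left(-3\right) w}{w} = w \left(- \frac{1}{12}\right) - 3 = - \frac{w}{12} - 3 = -3 - \frac{w}{12}$)
$E{\left(h \right)} = -215$ ($E{\left(h \right)} = \left(-5\right) 43 = -215$)
$q{\left(71 \right)} - E{\left(H{\left(-22 \right)} \right)} = \left(-781 - 71\right) - -215 = \left(-781 - 71\right) + 215 = -852 + 215 = -637$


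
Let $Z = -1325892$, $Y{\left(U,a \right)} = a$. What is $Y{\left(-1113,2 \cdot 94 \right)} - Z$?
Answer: $1326080$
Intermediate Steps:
$Y{\left(-1113,2 \cdot 94 \right)} - Z = 2 \cdot 94 - -1325892 = 188 + 1325892 = 1326080$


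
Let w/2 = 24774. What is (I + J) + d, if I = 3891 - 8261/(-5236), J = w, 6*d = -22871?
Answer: 70869847/1428 ≈ 49629.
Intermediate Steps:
d = -22871/6 (d = (⅙)*(-22871) = -22871/6 ≈ -3811.8)
w = 49548 (w = 2*24774 = 49548)
J = 49548
I = 1852867/476 (I = 3891 - 8261*(-1/5236) = 3891 + 751/476 = 1852867/476 ≈ 3892.6)
(I + J) + d = (1852867/476 + 49548) - 22871/6 = 25437715/476 - 22871/6 = 70869847/1428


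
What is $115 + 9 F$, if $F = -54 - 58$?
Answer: $-893$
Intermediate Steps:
$F = -112$ ($F = -54 - 58 = -112$)
$115 + 9 F = 115 + 9 \left(-112\right) = 115 - 1008 = -893$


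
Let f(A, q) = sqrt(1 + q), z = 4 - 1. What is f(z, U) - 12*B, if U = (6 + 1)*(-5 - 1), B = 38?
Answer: -456 + I*sqrt(41) ≈ -456.0 + 6.4031*I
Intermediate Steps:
U = -42 (U = 7*(-6) = -42)
z = 3
f(z, U) - 12*B = sqrt(1 - 42) - 12*38 = sqrt(-41) - 456 = I*sqrt(41) - 456 = -456 + I*sqrt(41)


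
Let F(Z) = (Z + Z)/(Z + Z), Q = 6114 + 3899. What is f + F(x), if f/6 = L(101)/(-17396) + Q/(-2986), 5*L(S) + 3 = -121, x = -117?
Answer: -620455072/32465285 ≈ -19.111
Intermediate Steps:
L(S) = -124/5 (L(S) = -3/5 + (1/5)*(-121) = -3/5 - 121/5 = -124/5)
Q = 10013
F(Z) = 1 (F(Z) = (2*Z)/((2*Z)) = (2*Z)*(1/(2*Z)) = 1)
f = -652920357/32465285 (f = 6*(-124/5/(-17396) + 10013/(-2986)) = 6*(-124/5*(-1/17396) + 10013*(-1/2986)) = 6*(31/21745 - 10013/2986) = 6*(-217640119/64930570) = -652920357/32465285 ≈ -20.111)
f + F(x) = -652920357/32465285 + 1 = -620455072/32465285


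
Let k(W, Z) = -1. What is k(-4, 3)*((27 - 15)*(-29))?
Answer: 348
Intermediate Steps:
k(-4, 3)*((27 - 15)*(-29)) = -(27 - 15)*(-29) = -12*(-29) = -1*(-348) = 348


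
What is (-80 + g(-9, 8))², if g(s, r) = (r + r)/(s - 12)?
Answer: 2876416/441 ≈ 6522.5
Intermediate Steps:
g(s, r) = 2*r/(-12 + s) (g(s, r) = (2*r)/(-12 + s) = 2*r/(-12 + s))
(-80 + g(-9, 8))² = (-80 + 2*8/(-12 - 9))² = (-80 + 2*8/(-21))² = (-80 + 2*8*(-1/21))² = (-80 - 16/21)² = (-1696/21)² = 2876416/441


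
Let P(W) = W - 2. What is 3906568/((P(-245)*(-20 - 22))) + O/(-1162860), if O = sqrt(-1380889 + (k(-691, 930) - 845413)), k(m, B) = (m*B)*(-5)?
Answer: 1953284/5187 - sqrt(61678)/290715 ≈ 376.57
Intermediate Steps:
P(W) = -2 + W
k(m, B) = -5*B*m (k(m, B) = (B*m)*(-5) = -5*B*m)
O = 4*sqrt(61678) (O = sqrt(-1380889 + (-5*930*(-691) - 845413)) = sqrt(-1380889 + (3213150 - 845413)) = sqrt(-1380889 + 2367737) = sqrt(986848) = 4*sqrt(61678) ≈ 993.40)
3906568/((P(-245)*(-20 - 22))) + O/(-1162860) = 3906568/(((-2 - 245)*(-20 - 22))) + (4*sqrt(61678))/(-1162860) = 3906568/((-247*(-42))) + (4*sqrt(61678))*(-1/1162860) = 3906568/10374 - sqrt(61678)/290715 = 3906568*(1/10374) - sqrt(61678)/290715 = 1953284/5187 - sqrt(61678)/290715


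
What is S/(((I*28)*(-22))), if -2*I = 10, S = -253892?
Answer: -63473/770 ≈ -82.432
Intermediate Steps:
I = -5 (I = -½*10 = -5)
S/(((I*28)*(-22))) = -253892/(-5*28*(-22)) = -253892/((-140*(-22))) = -253892/3080 = -253892*1/3080 = -63473/770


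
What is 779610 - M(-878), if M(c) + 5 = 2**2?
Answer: 779611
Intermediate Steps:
M(c) = -1 (M(c) = -5 + 2**2 = -5 + 4 = -1)
779610 - M(-878) = 779610 - 1*(-1) = 779610 + 1 = 779611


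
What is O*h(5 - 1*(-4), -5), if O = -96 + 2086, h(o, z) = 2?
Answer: 3980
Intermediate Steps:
O = 1990
O*h(5 - 1*(-4), -5) = 1990*2 = 3980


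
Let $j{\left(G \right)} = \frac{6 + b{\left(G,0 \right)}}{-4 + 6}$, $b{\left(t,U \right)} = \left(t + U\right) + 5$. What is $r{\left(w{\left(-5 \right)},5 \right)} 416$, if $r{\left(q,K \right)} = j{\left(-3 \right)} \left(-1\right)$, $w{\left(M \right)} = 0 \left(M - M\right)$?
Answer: $-1664$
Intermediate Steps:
$b{\left(t,U \right)} = 5 + U + t$ ($b{\left(t,U \right)} = \left(U + t\right) + 5 = 5 + U + t$)
$w{\left(M \right)} = 0$ ($w{\left(M \right)} = 0 \cdot 0 = 0$)
$j{\left(G \right)} = \frac{11}{2} + \frac{G}{2}$ ($j{\left(G \right)} = \frac{6 + \left(5 + 0 + G\right)}{-4 + 6} = \frac{6 + \left(5 + G\right)}{2} = \left(11 + G\right) \frac{1}{2} = \frac{11}{2} + \frac{G}{2}$)
$r{\left(q,K \right)} = -4$ ($r{\left(q,K \right)} = \left(\frac{11}{2} + \frac{1}{2} \left(-3\right)\right) \left(-1\right) = \left(\frac{11}{2} - \frac{3}{2}\right) \left(-1\right) = 4 \left(-1\right) = -4$)
$r{\left(w{\left(-5 \right)},5 \right)} 416 = \left(-4\right) 416 = -1664$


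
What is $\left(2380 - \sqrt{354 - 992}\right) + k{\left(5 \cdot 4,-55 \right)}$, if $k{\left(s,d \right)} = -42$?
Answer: $2338 - i \sqrt{638} \approx 2338.0 - 25.259 i$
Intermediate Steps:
$\left(2380 - \sqrt{354 - 992}\right) + k{\left(5 \cdot 4,-55 \right)} = \left(2380 - \sqrt{354 - 992}\right) - 42 = \left(2380 - \sqrt{-638}\right) - 42 = \left(2380 - i \sqrt{638}\right) - 42 = 2338 - i \sqrt{638}$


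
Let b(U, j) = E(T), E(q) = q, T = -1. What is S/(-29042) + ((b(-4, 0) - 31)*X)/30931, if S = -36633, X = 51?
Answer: 1085698779/898298102 ≈ 1.2086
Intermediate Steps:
b(U, j) = -1
S/(-29042) + ((b(-4, 0) - 31)*X)/30931 = -36633/(-29042) + ((-1 - 31)*51)/30931 = -36633*(-1/29042) - 32*51*(1/30931) = 36633/29042 - 1632*1/30931 = 36633/29042 - 1632/30931 = 1085698779/898298102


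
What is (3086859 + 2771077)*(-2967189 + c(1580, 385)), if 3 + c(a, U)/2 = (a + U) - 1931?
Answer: -17381240069872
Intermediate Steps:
c(a, U) = -3868 + 2*U + 2*a (c(a, U) = -6 + 2*((a + U) - 1931) = -6 + 2*((U + a) - 1931) = -6 + 2*(-1931 + U + a) = -6 + (-3862 + 2*U + 2*a) = -3868 + 2*U + 2*a)
(3086859 + 2771077)*(-2967189 + c(1580, 385)) = (3086859 + 2771077)*(-2967189 + (-3868 + 2*385 + 2*1580)) = 5857936*(-2967189 + (-3868 + 770 + 3160)) = 5857936*(-2967189 + 62) = 5857936*(-2967127) = -17381240069872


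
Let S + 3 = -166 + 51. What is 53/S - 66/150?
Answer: -2623/2950 ≈ -0.88915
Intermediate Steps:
S = -118 (S = -3 + (-166 + 51) = -3 - 115 = -118)
53/S - 66/150 = 53/(-118) - 66/150 = 53*(-1/118) - 66*1/150 = -53/118 - 11/25 = -2623/2950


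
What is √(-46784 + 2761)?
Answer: I*√44023 ≈ 209.82*I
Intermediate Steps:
√(-46784 + 2761) = √(-44023) = I*√44023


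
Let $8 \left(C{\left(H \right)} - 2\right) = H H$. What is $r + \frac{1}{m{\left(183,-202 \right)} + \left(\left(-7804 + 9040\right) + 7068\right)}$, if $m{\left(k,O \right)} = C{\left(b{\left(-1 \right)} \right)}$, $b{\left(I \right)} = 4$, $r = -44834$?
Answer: $- \frac{372480871}{8308} \approx -44834.0$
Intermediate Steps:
$C{\left(H \right)} = 2 + \frac{H^{2}}{8}$ ($C{\left(H \right)} = 2 + \frac{H H}{8} = 2 + \frac{H^{2}}{8}$)
$m{\left(k,O \right)} = 4$ ($m{\left(k,O \right)} = 2 + \frac{4^{2}}{8} = 2 + \frac{1}{8} \cdot 16 = 2 + 2 = 4$)
$r + \frac{1}{m{\left(183,-202 \right)} + \left(\left(-7804 + 9040\right) + 7068\right)} = -44834 + \frac{1}{4 + \left(\left(-7804 + 9040\right) + 7068\right)} = -44834 + \frac{1}{4 + \left(1236 + 7068\right)} = -44834 + \frac{1}{4 + 8304} = -44834 + \frac{1}{8308} = - \frac{372480871}{8308}$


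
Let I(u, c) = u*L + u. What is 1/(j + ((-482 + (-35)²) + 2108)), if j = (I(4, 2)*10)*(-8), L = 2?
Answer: 1/1891 ≈ 0.00052882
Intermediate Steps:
I(u, c) = 3*u (I(u, c) = u*2 + u = 2*u + u = 3*u)
j = -960 (j = ((3*4)*10)*(-8) = (12*10)*(-8) = 120*(-8) = -960)
1/(j + ((-482 + (-35)²) + 2108)) = 1/(-960 + ((-482 + (-35)²) + 2108)) = 1/(-960 + ((-482 + 1225) + 2108)) = 1/(-960 + (743 + 2108)) = 1/(-960 + 2851) = 1/1891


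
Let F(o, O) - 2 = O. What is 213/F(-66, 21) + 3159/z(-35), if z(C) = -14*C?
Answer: 177027/11270 ≈ 15.708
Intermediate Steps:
F(o, O) = 2 + O
213/F(-66, 21) + 3159/z(-35) = 213/(2 + 21) + 3159/((-14*(-35))) = 213/23 + 3159/490 = 177027/11270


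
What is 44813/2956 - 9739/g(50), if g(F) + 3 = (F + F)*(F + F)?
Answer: 419207077/29551132 ≈ 14.186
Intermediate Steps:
g(F) = -3 + 4*F² (g(F) = -3 + (F + F)*(F + F) = -3 + (2*F)*(2*F) = -3 + 4*F²)
44813/2956 - 9739/g(50) = 44813/2956 - 9739/(-3 + 4*50²) = 44813*(1/2956) - 9739/(-3 + 4*2500) = 44813/2956 - 9739/(-3 + 10000) = 44813/2956 - 9739/9997 = 419207077/29551132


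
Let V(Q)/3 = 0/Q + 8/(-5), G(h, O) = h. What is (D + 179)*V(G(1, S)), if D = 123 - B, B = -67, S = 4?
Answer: -8856/5 ≈ -1771.2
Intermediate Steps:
V(Q) = -24/5 (V(Q) = 3*(0/Q + 8/(-5)) = 3*(0 + 8*(-⅕)) = 3*(0 - 8/5) = 3*(-8/5) = -24/5)
D = 190 (D = 123 - 1*(-67) = 123 + 67 = 190)
(D + 179)*V(G(1, S)) = (190 + 179)*(-24/5) = 369*(-24/5) = -8856/5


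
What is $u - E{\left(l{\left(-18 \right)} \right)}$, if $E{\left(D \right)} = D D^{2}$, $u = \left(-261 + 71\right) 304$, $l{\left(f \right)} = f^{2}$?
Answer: $-34069984$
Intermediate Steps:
$u = -57760$ ($u = \left(-190\right) 304 = -57760$)
$E{\left(D \right)} = D^{3}$
$u - E{\left(l{\left(-18 \right)} \right)} = -57760 - \left(\left(-18\right)^{2}\right)^{3} = -57760 - 324^{3} = -57760 - 34012224 = -34069984$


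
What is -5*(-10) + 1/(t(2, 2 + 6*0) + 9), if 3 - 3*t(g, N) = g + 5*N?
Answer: 301/6 ≈ 50.167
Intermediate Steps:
t(g, N) = 1 - 5*N/3 - g/3 (t(g, N) = 1 - (g + 5*N)/3 = 1 + (-5*N/3 - g/3) = 1 - 5*N/3 - g/3)
-5*(-10) + 1/(t(2, 2 + 6*0) + 9) = -5*(-10) + 1/((1 - 5*(2 + 6*0)/3 - 1/3*2) + 9) = 50 + 1/((1 - 5*(2 + 0)/3 - 2/3) + 9) = 50 + 1/((1 - 5/3*2 - 2/3) + 9) = 50 + 1/((1 - 10/3 - 2/3) + 9) = 50 + 1/(-3 + 9) = 50 + 1/6 = 301/6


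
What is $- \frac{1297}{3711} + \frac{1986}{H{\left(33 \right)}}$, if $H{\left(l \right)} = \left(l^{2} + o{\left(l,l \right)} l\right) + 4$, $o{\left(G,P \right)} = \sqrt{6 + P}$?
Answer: $\frac{3280542706}{2137866279} - \frac{32769 \sqrt{39}}{576089} \approx 1.1793$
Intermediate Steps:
$H{\left(l \right)} = 4 + l^{2} + l \sqrt{6 + l}$ ($H{\left(l \right)} = \left(l^{2} + \sqrt{6 + l} l\right) + 4 = \left(l^{2} + l \sqrt{6 + l}\right) + 4 = 4 + l^{2} + l \sqrt{6 + l}$)
$- \frac{1297}{3711} + \frac{1986}{H{\left(33 \right)}} = - \frac{1297}{3711} + \frac{1986}{4 + 33^{2} + 33 \sqrt{6 + 33}} = \left(-1297\right) \frac{1}{3711} + \frac{1986}{4 + 1089 + 33 \sqrt{39}} = - \frac{1297}{3711} + \frac{1986}{1093 + 33 \sqrt{39}}$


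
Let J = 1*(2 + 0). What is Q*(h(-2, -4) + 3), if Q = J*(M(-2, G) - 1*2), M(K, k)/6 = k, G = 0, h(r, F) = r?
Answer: -4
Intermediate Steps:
M(K, k) = 6*k
J = 2 (J = 1*2 = 2)
Q = -4 (Q = 2*(6*0 - 1*2) = 2*(0 - 2) = 2*(-2) = -4)
Q*(h(-2, -4) + 3) = -4*(-2 + 3) = -4*1 = -4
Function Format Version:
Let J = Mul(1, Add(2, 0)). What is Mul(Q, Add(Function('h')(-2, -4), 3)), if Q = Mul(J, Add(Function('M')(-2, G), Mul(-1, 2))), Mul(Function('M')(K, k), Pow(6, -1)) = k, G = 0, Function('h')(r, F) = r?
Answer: -4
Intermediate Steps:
Function('M')(K, k) = Mul(6, k)
J = 2 (J = Mul(1, 2) = 2)
Q = -4 (Q = Mul(2, Add(Mul(6, 0), Mul(-1, 2))) = Mul(2, Add(0, -2)) = Mul(2, -2) = -4)
Mul(Q, Add(Function('h')(-2, -4), 3)) = Mul(-4, Add(-2, 3)) = Mul(-4, 1) = -4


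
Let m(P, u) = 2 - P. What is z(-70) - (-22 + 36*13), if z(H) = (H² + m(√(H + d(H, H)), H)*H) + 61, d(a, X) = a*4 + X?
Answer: 4375 + 140*I*√105 ≈ 4375.0 + 1434.6*I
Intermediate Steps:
d(a, X) = X + 4*a (d(a, X) = 4*a + X = X + 4*a)
z(H) = 61 + H² + H*(2 - √6*√H) (z(H) = (H² + (2 - √(H + (H + 4*H)))*H) + 61 = (H² + (2 - √(H + 5*H))*H) + 61 = (H² + (2 - √(6*H))*H) + 61 = (H² + (2 - √6*√H)*H) + 61 = (H² + H*(2 - √6*√H)) + 61 = 61 + H² + H*(2 - √6*√H))
z(-70) - (-22 + 36*13) = (61 + (-70)² - 1*(-70)*(-2 + √6*√(-70))) - (-22 + 36*13) = (61 + 4900 - 1*(-70)*(-2 + √6*(I*√70))) - (-22 + 468) = (61 + 4900 - 1*(-70)*(-2 + 2*I*√105)) - 1*446 = (61 + 4900 + (-140 + 140*I*√105)) - 446 = (4821 + 140*I*√105) - 446 = 4375 + 140*I*√105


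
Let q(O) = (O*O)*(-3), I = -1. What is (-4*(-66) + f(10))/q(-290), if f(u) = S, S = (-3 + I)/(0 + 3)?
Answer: -197/189225 ≈ -0.0010411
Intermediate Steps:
S = -4/3 (S = (-3 - 1)/(0 + 3) = -4/3 ≈ -1.3333)
f(u) = -4/3
q(O) = -3*O² (q(O) = O²*(-3) = -3*O²)
(-4*(-66) + f(10))/q(-290) = (-4*(-66) - 4/3)/((-3*(-290)²)) = (264 - 4/3)/((-3*84100)) = (788/3)/(-252300) = (788/3)*(-1/252300) = -197/189225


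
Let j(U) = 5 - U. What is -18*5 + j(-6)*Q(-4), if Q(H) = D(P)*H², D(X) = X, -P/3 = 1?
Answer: -618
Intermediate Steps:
P = -3 (P = -3*1 = -3)
Q(H) = -3*H²
-18*5 + j(-6)*Q(-4) = -18*5 + (5 - 1*(-6))*(-3*(-4)²) = -90 + (5 + 6)*(-3*16) = -90 + 11*(-48) = -90 - 528 = -618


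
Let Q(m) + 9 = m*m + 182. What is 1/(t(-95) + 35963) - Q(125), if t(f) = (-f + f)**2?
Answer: -568143473/35963 ≈ -15798.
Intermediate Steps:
Q(m) = 173 + m**2 (Q(m) = -9 + (m*m + 182) = -9 + (m**2 + 182) = -9 + (182 + m**2) = 173 + m**2)
t(f) = 0 (t(f) = 0**2 = 0)
1/(t(-95) + 35963) - Q(125) = 1/(0 + 35963) - (173 + 125**2) = 1/35963 - (173 + 15625) = 1/35963 - 1*15798 = 1/35963 - 15798 = -568143473/35963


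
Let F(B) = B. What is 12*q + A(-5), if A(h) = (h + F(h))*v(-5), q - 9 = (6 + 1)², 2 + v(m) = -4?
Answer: 756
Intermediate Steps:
v(m) = -6 (v(m) = -2 - 4 = -6)
q = 58 (q = 9 + (6 + 1)² = 9 + 7² = 9 + 49 = 58)
A(h) = -12*h (A(h) = (h + h)*(-6) = (2*h)*(-6) = -12*h)
12*q + A(-5) = 12*58 - 12*(-5) = 696 + 60 = 756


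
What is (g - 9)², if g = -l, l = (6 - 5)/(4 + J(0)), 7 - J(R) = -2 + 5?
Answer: 5329/64 ≈ 83.266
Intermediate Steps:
J(R) = 4 (J(R) = 7 - (-2 + 5) = 7 - 1*3 = 7 - 3 = 4)
l = ⅛ (l = (6 - 5)/(4 + 4) = 1/8 = 1*(⅛) = ⅛ ≈ 0.12500)
g = -⅛ (g = -1*⅛ = -⅛ ≈ -0.12500)
(g - 9)² = (-⅛ - 9)² = (-73/8)² = 5329/64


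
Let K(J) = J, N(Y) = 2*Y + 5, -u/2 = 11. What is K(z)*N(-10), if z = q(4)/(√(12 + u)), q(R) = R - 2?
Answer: 3*I*√10 ≈ 9.4868*I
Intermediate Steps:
u = -22 (u = -2*11 = -22)
q(R) = -2 + R
N(Y) = 5 + 2*Y
z = -I*√10/5 (z = (-2 + 4)/(√(12 - 22)) = 2/(√(-10)) = 2/((I*√10)) = 2*(-I*√10/10) = -I*√10/5 ≈ -0.63246*I)
K(z)*N(-10) = (-I*√10/5)*(5 + 2*(-10)) = (-I*√10/5)*(5 - 20) = -I*√10/5*(-15) = 3*I*√10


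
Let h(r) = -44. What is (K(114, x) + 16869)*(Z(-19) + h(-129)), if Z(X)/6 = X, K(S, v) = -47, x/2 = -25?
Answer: -2657876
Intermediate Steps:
x = -50 (x = 2*(-25) = -50)
Z(X) = 6*X
(K(114, x) + 16869)*(Z(-19) + h(-129)) = (-47 + 16869)*(6*(-19) - 44) = 16822*(-114 - 44) = 16822*(-158) = -2657876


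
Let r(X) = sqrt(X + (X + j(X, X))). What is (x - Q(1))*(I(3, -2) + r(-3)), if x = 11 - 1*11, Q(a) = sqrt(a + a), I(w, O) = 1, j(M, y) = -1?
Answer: -sqrt(2) - I*sqrt(14) ≈ -1.4142 - 3.7417*I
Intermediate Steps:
Q(a) = sqrt(2)*sqrt(a) (Q(a) = sqrt(2*a) = sqrt(2)*sqrt(a))
r(X) = sqrt(-1 + 2*X) (r(X) = sqrt(X + (X - 1)) = sqrt(X + (-1 + X)) = sqrt(-1 + 2*X))
x = 0 (x = 11 - 11 = 0)
(x - Q(1))*(I(3, -2) + r(-3)) = (0 - sqrt(2)*sqrt(1))*(1 + sqrt(-1 + 2*(-3))) = (0 - sqrt(2))*(1 + sqrt(-1 - 6)) = (0 - sqrt(2))*(1 + sqrt(-7)) = (-sqrt(2))*(1 + I*sqrt(7)) = -sqrt(2)*(1 + I*sqrt(7))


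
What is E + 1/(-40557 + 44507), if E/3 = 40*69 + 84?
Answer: 33701401/3950 ≈ 8532.0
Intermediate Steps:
E = 8532 (E = 3*(40*69 + 84) = 3*(2760 + 84) = 3*2844 = 8532)
E + 1/(-40557 + 44507) = 8532 + 1/(-40557 + 44507) = 8532 + 1/3950 = 33701401/3950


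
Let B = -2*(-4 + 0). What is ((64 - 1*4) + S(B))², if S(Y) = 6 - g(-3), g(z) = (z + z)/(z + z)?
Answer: 4225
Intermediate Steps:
B = 8 (B = -2*(-4) = 8)
g(z) = 1 (g(z) = (2*z)/((2*z)) = (2*z)*(1/(2*z)) = 1)
S(Y) = 5 (S(Y) = 6 - 1*1 = 6 - 1 = 5)
((64 - 1*4) + S(B))² = ((64 - 1*4) + 5)² = ((64 - 4) + 5)² = (60 + 5)² = 65² = 4225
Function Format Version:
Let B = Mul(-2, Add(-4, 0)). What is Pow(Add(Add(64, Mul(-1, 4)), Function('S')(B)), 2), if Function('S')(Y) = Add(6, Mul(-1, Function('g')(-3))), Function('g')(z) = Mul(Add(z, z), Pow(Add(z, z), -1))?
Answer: 4225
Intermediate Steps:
B = 8 (B = Mul(-2, -4) = 8)
Function('g')(z) = 1 (Function('g')(z) = Mul(Mul(2, z), Pow(Mul(2, z), -1)) = Mul(Mul(2, z), Mul(Rational(1, 2), Pow(z, -1))) = 1)
Function('S')(Y) = 5 (Function('S')(Y) = Add(6, Mul(-1, 1)) = Add(6, -1) = 5)
Pow(Add(Add(64, Mul(-1, 4)), Function('S')(B)), 2) = Pow(Add(Add(64, Mul(-1, 4)), 5), 2) = Pow(Add(Add(64, -4), 5), 2) = Pow(Add(60, 5), 2) = Pow(65, 2) = 4225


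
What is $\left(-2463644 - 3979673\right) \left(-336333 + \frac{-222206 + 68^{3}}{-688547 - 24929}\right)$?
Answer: $\frac{773087265637174839}{356738} \approx 2.1671 \cdot 10^{12}$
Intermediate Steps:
$\left(-2463644 - 3979673\right) \left(-336333 + \frac{-222206 + 68^{3}}{-688547 - 24929}\right) = - 6443317 \left(-336333 + \frac{-222206 + 314432}{-713476}\right) = - 6443317 \left(-336333 + 92226 \left(- \frac{1}{713476}\right)\right) = - 6443317 \left(-336333 - \frac{46113}{356738}\right) = \left(-6443317\right) \left(- \frac{119982807867}{356738}\right) = \frac{773087265637174839}{356738}$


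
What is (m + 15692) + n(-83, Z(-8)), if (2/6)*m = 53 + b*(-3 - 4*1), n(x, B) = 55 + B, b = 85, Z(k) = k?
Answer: 14113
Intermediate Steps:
m = -1626 (m = 3*(53 + 85*(-3 - 4*1)) = 3*(53 + 85*(-3 - 4)) = 3*(53 + 85*(-7)) = 3*(53 - 595) = 3*(-542) = -1626)
(m + 15692) + n(-83, Z(-8)) = (-1626 + 15692) + (55 - 8) = 14066 + 47 = 14113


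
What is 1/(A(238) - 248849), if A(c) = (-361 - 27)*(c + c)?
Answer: -1/433537 ≈ -2.3066e-6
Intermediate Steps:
A(c) = -776*c
1/(A(238) - 248849) = 1/(-776*238 - 248849) = 1/(-184688 - 248849) = 1/(-433537) = -1/433537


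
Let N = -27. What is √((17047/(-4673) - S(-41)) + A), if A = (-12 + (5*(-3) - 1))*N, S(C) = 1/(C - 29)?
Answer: √80503911280730/327110 ≈ 27.429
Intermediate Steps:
S(C) = 1/(-29 + C)
A = 756 (A = (-12 + (5*(-3) - 1))*(-27) = (-12 + (-15 - 1))*(-27) = (-12 - 16)*(-27) = -28*(-27) = 756)
√((17047/(-4673) - S(-41)) + A) = √((17047/(-4673) - 1/(-29 - 41)) + 756) = √((17047*(-1/4673) - 1/(-70)) + 756) = √((-17047/4673 - 1*(-1/70)) + 756) = √((-17047/4673 + 1/70) + 756) = √(-1188617/327110 + 756) = √(246106543/327110) = √80503911280730/327110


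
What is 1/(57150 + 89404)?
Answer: 1/146554 ≈ 6.8234e-6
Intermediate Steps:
1/(57150 + 89404) = 1/146554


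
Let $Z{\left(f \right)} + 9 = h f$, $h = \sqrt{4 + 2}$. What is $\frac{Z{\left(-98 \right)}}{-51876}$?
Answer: $\frac{1}{5764} + \frac{49 \sqrt{6}}{25938} \approx 0.0048009$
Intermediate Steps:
$h = \sqrt{6} \approx 2.4495$
$Z{\left(f \right)} = -9 + f \sqrt{6}$ ($Z{\left(f \right)} = -9 + \sqrt{6} f = -9 + f \sqrt{6}$)
$\frac{Z{\left(-98 \right)}}{-51876} = \frac{-9 - 98 \sqrt{6}}{-51876} = \left(-9 - 98 \sqrt{6}\right) \left(- \frac{1}{51876}\right) = \frac{1}{5764} + \frac{49 \sqrt{6}}{25938}$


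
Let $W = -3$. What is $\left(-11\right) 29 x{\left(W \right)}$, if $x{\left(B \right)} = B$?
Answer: $957$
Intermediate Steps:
$\left(-11\right) 29 x{\left(W \right)} = \left(-11\right) 29 \left(-3\right) = \left(-319\right) \left(-3\right) = 957$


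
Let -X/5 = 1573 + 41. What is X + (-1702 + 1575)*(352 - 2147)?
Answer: 219895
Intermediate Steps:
X = -8070 (X = -5*(1573 + 41) = -5*1614 = -8070)
X + (-1702 + 1575)*(352 - 2147) = -8070 + (-1702 + 1575)*(352 - 2147) = -8070 - 127*(-1795) = -8070 + 227965 = 219895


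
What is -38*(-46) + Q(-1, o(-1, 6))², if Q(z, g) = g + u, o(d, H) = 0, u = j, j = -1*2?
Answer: 1752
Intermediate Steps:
j = -2
u = -2
Q(z, g) = -2 + g (Q(z, g) = g - 2 = -2 + g)
-38*(-46) + Q(-1, o(-1, 6))² = -38*(-46) + (-2 + 0)² = 1748 + (-2)² = 1748 + 4 = 1752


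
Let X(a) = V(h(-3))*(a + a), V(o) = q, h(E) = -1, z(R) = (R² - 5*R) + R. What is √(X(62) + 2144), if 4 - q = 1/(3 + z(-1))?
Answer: √10498/2 ≈ 51.230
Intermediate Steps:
z(R) = R² - 4*R
q = 31/8 (q = 4 - 1/(3 - (-4 - 1)) = 4 - 1/(3 - 1*(-5)) = 4 - 1/(3 + 5) = 4 - 1/8 = 4 - 1*⅛ = 4 - ⅛ = 31/8 ≈ 3.8750)
V(o) = 31/8
X(a) = 31*a/4 (X(a) = 31*(a + a)/8 = 31*(2*a)/8 = 31*a/4)
√(X(62) + 2144) = √((31/4)*62 + 2144) = √(961/2 + 2144) = √(5249/2) = √10498/2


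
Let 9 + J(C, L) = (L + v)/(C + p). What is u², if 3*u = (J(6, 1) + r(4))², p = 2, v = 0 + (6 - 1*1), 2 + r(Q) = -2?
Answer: 5764801/2304 ≈ 2502.1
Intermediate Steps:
r(Q) = -4 (r(Q) = -2 - 2 = -4)
v = 5 (v = 0 + (6 - 1) = 0 + 5 = 5)
J(C, L) = -9 + (5 + L)/(2 + C) (J(C, L) = -9 + (L + 5)/(C + 2) = -9 + (5 + L)/(2 + C))
u = 2401/48 (u = ((-13 + 1 - 9*6)/(2 + 6) - 4)²/3 = ((-13 + 1 - 54)/8 - 4)²/3 = ((⅛)*(-66) - 4)²/3 = (-33/4 - 4)²/3 = (-49/4)²/3 = (⅓)*(2401/16) = 2401/48 ≈ 50.021)
u² = (2401/48)² = 5764801/2304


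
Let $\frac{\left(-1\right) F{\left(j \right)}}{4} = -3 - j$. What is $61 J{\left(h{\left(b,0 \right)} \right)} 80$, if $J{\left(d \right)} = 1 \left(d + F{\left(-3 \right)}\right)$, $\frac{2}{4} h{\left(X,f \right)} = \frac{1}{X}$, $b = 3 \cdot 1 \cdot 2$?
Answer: $\frac{4880}{3} \approx 1626.7$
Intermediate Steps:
$b = 6$ ($b = 3 \cdot 2 = 6$)
$h{\left(X,f \right)} = \frac{2}{X}$
$F{\left(j \right)} = 12 + 4 j$ ($F{\left(j \right)} = - 4 \left(-3 - j\right) = 12 + 4 j$)
$J{\left(d \right)} = d$ ($J{\left(d \right)} = 1 \left(d + \left(12 + 4 \left(-3\right)\right)\right) = 1 \left(d + \left(12 - 12\right)\right) = 1 \left(d + 0\right) = 1 d = d$)
$61 J{\left(h{\left(b,0 \right)} \right)} 80 = 61 \cdot \frac{2}{6} \cdot 80 = 61 \cdot 2 \cdot \frac{1}{6} \cdot 80 = 61 \cdot \frac{1}{3} \cdot 80 = \frac{61}{3} \cdot 80 = \frac{4880}{3}$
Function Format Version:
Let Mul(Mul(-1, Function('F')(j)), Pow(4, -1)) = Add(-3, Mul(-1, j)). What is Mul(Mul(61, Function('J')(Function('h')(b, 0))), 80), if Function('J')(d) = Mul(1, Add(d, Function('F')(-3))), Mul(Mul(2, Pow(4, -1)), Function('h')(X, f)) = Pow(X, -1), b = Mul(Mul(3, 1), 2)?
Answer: Rational(4880, 3) ≈ 1626.7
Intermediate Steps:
b = 6 (b = Mul(3, 2) = 6)
Function('h')(X, f) = Mul(2, Pow(X, -1))
Function('F')(j) = Add(12, Mul(4, j)) (Function('F')(j) = Mul(-4, Add(-3, Mul(-1, j))) = Add(12, Mul(4, j)))
Function('J')(d) = d (Function('J')(d) = Mul(1, Add(d, Add(12, Mul(4, -3)))) = Mul(1, Add(d, Add(12, -12))) = Mul(1, Add(d, 0)) = Mul(1, d) = d)
Mul(Mul(61, Function('J')(Function('h')(b, 0))), 80) = Mul(Mul(61, Mul(2, Pow(6, -1))), 80) = Mul(Mul(61, Mul(2, Rational(1, 6))), 80) = Mul(Mul(61, Rational(1, 3)), 80) = Mul(Rational(61, 3), 80) = Rational(4880, 3)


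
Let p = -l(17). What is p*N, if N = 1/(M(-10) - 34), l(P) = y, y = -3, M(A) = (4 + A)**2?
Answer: 3/2 ≈ 1.5000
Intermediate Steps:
l(P) = -3
N = 1/2 (N = 1/((4 - 10)**2 - 34) = 1/((-6)**2 - 34) = 1/(36 - 34) = 1/2 ≈ 0.50000)
p = 3 (p = -1*(-3) = 3)
p*N = 3*(1/2) = 3/2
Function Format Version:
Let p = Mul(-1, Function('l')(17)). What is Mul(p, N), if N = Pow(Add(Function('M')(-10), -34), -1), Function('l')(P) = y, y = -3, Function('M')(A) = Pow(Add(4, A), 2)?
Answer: Rational(3, 2) ≈ 1.5000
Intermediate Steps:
Function('l')(P) = -3
N = Rational(1, 2) (N = Pow(Add(Pow(Add(4, -10), 2), -34), -1) = Pow(Add(Pow(-6, 2), -34), -1) = Pow(Add(36, -34), -1) = Pow(2, -1) = Rational(1, 2) ≈ 0.50000)
p = 3 (p = Mul(-1, -3) = 3)
Mul(p, N) = Mul(3, Rational(1, 2)) = Rational(3, 2)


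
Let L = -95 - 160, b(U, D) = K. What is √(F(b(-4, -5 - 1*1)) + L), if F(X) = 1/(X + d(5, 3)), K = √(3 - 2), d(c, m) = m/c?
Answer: I*√4070/4 ≈ 15.949*I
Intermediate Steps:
K = 1 (K = √1 = 1)
b(U, D) = 1
F(X) = 1/(⅗ + X) (F(X) = 1/(X + 3/5) = 1/(X + 3*(⅕)) = 1/(X + ⅗) = 1/(⅗ + X))
L = -255
√(F(b(-4, -5 - 1*1)) + L) = √(5/(3 + 5*1) - 255) = √(5/(3 + 5) - 255) = √(5/8 - 255) = √(-2035/8) = I*√4070/4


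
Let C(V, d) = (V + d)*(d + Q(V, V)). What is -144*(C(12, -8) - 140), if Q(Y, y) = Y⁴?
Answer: -11919168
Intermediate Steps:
C(V, d) = (V + d)*(d + V⁴)
-144*(C(12, -8) - 140) = -144*((12⁵ + (-8)² + 12*(-8) - 8*12⁴) - 140) = -144*((248832 + 64 - 96 - 8*20736) - 140) = -144*((248832 + 64 - 96 - 165888) - 140) = -144*(82912 - 140) = -144*82772 = -11919168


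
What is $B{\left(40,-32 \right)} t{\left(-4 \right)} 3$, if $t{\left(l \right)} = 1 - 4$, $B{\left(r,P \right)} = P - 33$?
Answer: $585$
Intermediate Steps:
$B{\left(r,P \right)} = -33 + P$
$t{\left(l \right)} = -3$ ($t{\left(l \right)} = 1 - 4 = -3$)
$B{\left(40,-32 \right)} t{\left(-4 \right)} 3 = \left(-33 - 32\right) \left(\left(-3\right) 3\right) = \left(-65\right) \left(-9\right) = 585$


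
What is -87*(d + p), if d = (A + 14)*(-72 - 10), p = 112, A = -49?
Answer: -259434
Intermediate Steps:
d = 2870 (d = (-49 + 14)*(-72 - 10) = -35*(-82) = 2870)
-87*(d + p) = -87*(2870 + 112) = -87*2982 = -259434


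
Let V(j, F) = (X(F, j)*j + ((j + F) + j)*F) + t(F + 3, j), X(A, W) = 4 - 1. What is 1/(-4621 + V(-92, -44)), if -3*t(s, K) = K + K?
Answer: 3/15589 ≈ 0.00019244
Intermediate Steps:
X(A, W) = 3
t(s, K) = -2*K/3 (t(s, K) = -(K + K)/3 = -2*K/3)
V(j, F) = 7*j/3 + F*(F + 2*j) (V(j, F) = (3*j + ((j + F) + j)*F) - 2*j/3 = (3*j + ((F + j) + j)*F) - 2*j/3 = (3*j + (F + 2*j)*F) - 2*j/3 = (3*j + F*(F + 2*j)) - 2*j/3 = 7*j/3 + F*(F + 2*j))
1/(-4621 + V(-92, -44)) = 1/(-4621 + ((-44)² + (7/3)*(-92) + 2*(-44)*(-92))) = 1/(-4621 + (1936 - 644/3 + 8096)) = 1/(-4621 + 29452/3) = 1/(15589/3) = 3/15589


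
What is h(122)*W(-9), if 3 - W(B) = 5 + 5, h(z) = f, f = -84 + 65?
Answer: 133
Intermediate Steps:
f = -19
h(z) = -19
W(B) = -7 (W(B) = 3 - (5 + 5) = 3 - 1*10 = 3 - 10 = -7)
h(122)*W(-9) = -19*(-7) = 133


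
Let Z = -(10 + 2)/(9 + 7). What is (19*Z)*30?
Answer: -855/2 ≈ -427.50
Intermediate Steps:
Z = -3/4 (Z = -12/16 = -1*3/4 = -3/4 ≈ -0.75000)
(19*Z)*30 = (19*(-3/4))*30 = -57/4*30 = -855/2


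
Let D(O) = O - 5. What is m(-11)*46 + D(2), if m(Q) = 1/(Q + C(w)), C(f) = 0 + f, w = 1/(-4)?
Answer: -319/45 ≈ -7.0889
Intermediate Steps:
w = -¼ ≈ -0.25000
D(O) = -5 + O
C(f) = f
m(Q) = 1/(-¼ + Q) (m(Q) = 1/(Q - ¼) = 1/(-¼ + Q))
m(-11)*46 + D(2) = (4/(-1 + 4*(-11)))*46 + (-5 + 2) = (4/(-1 - 44))*46 - 3 = (4/(-45))*46 - 3 = (4*(-1/45))*46 - 3 = -4/45*46 - 3 = -184/45 - 3 = -319/45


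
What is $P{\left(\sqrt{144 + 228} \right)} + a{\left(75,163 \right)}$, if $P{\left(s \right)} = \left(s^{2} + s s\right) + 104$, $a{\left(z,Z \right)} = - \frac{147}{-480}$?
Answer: $\frac{135729}{160} \approx 848.31$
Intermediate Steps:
$a{\left(z,Z \right)} = \frac{49}{160}$ ($a{\left(z,Z \right)} = \left(-147\right) \left(- \frac{1}{480}\right) = \frac{49}{160}$)
$P{\left(s \right)} = 104 + 2 s^{2}$ ($P{\left(s \right)} = \left(s^{2} + s^{2}\right) + 104 = 2 s^{2} + 104 = 104 + 2 s^{2}$)
$P{\left(\sqrt{144 + 228} \right)} + a{\left(75,163 \right)} = \left(104 + 2 \left(\sqrt{144 + 228}\right)^{2}\right) + \frac{49}{160} = \left(104 + 2 \left(\sqrt{372}\right)^{2}\right) + \frac{49}{160} = \left(104 + 2 \left(2 \sqrt{93}\right)^{2}\right) + \frac{49}{160} = \left(104 + 2 \cdot 372\right) + \frac{49}{160} = \left(104 + 744\right) + \frac{49}{160} = 848 + \frac{49}{160} = \frac{135729}{160}$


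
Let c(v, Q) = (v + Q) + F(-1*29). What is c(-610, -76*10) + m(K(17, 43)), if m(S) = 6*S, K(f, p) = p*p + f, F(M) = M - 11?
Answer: 9786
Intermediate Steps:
F(M) = -11 + M
K(f, p) = f + p² (K(f, p) = p² + f = f + p²)
c(v, Q) = -40 + Q + v (c(v, Q) = (v + Q) + (-11 - 1*29) = (Q + v) + (-11 - 29) = (Q + v) - 40 = -40 + Q + v)
c(-610, -76*10) + m(K(17, 43)) = (-40 - 76*10 - 610) + 6*(17 + 43²) = (-40 - 760 - 610) + 6*(17 + 1849) = -1410 + 6*1866 = -1410 + 11196 = 9786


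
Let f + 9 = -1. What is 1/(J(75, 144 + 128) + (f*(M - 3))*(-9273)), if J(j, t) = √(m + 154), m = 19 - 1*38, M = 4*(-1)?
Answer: -43274/28089586131 - √15/140447930655 ≈ -1.5406e-6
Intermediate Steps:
M = -4
f = -10 (f = -9 - 1 = -10)
m = -19 (m = 19 - 38 = -19)
J(j, t) = 3*√15 (J(j, t) = √(-19 + 154) = √135 = 3*√15)
1/(J(75, 144 + 128) + (f*(M - 3))*(-9273)) = 1/(3*√15 - 10*(-4 - 3)*(-9273)) = 1/(3*√15 - 10*(-7)*(-9273)) = 1/(3*√15 + 70*(-9273)) = 1/(3*√15 - 649110) = 1/(-649110 + 3*√15)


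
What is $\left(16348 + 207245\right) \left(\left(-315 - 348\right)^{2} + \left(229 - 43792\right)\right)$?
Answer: $88544169558$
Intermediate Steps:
$\left(16348 + 207245\right) \left(\left(-315 - 348\right)^{2} + \left(229 - 43792\right)\right) = 223593 \left(\left(-663\right)^{2} + \left(229 - 43792\right)\right) = 223593 \left(439569 - 43563\right) = 223593 \cdot 396006 = 88544169558$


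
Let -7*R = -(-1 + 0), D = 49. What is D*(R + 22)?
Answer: 1071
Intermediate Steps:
R = -⅐ (R = -(-1)*(-1 + 0)/7 = -(-1)*(-1)/7 = -⅐*1 = -⅐ ≈ -0.14286)
D*(R + 22) = 49*(-⅐ + 22) = 49*(153/7) = 1071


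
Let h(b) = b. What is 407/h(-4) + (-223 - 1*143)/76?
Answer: -8099/76 ≈ -106.57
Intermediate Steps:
407/h(-4) + (-223 - 1*143)/76 = 407/(-4) + (-223 - 1*143)/76 = 407*(-¼) + (-223 - 143)*(1/76) = -407/4 - 366*1/76 = -407/4 - 183/38 = -8099/76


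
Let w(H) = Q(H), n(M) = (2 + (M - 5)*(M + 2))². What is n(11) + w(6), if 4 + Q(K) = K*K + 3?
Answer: 6435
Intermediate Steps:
n(M) = (2 + (-5 + M)*(2 + M))²
Q(K) = -1 + K² (Q(K) = -4 + (K*K + 3) = -4 + (K² + 3) = -4 + (3 + K²) = -1 + K²)
w(H) = -1 + H²
n(11) + w(6) = (8 - 1*11² + 3*11)² + (-1 + 6²) = (8 - 1*121 + 33)² + (-1 + 36) = (8 - 121 + 33)² + 35 = (-80)² + 35 = 6400 + 35 = 6435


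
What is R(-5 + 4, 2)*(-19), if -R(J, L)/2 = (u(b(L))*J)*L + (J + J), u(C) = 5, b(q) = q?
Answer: -456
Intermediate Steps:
R(J, L) = -4*J - 10*J*L (R(J, L) = -2*((5*J)*L + (J + J)) = -2*(5*J*L + 2*J) = -2*(2*J + 5*J*L) = -4*J - 10*J*L)
R(-5 + 4, 2)*(-19) = -2*(-5 + 4)*(2 + 5*2)*(-19) = -2*(-1)*(2 + 10)*(-19) = -2*(-1)*12*(-19) = 24*(-19) = -456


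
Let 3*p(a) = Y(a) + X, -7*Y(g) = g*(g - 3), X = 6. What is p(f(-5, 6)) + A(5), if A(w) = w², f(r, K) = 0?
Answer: 27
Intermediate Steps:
Y(g) = -g*(-3 + g)/7 (Y(g) = -g*(g - 3)/7 = -g*(-3 + g)/7)
p(a) = 2 + a*(3 - a)/21 (p(a) = (a*(3 - a)/7 + 6)/3 = (6 + a*(3 - a)/7)/3 = 2 + a*(3 - a)/21)
p(f(-5, 6)) + A(5) = (2 - 1/21*0*(-3 + 0)) + 5² = (2 - 1/21*0*(-3)) + 25 = (2 + 0) + 25 = 2 + 25 = 27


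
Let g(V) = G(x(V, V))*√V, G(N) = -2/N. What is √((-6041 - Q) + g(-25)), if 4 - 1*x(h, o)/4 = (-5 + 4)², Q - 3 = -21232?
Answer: √(546768 - 30*I)/6 ≈ 123.24 - 0.0033809*I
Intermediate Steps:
Q = -21229 (Q = 3 - 21232 = -21229)
x(h, o) = 12 (x(h, o) = 16 - 4*(-5 + 4)² = 16 - 4*(-1)² = 16 - 4*1 = 16 - 4 = 12)
g(V) = -√V/6 (g(V) = (-2/12)*√V = (-2*1/12)*√V = -√V/6)
√((-6041 - Q) + g(-25)) = √((-6041 - 1*(-21229)) - 5*I/6) = √((-6041 + 21229) - 5*I/6) = √(15188 - 5*I/6)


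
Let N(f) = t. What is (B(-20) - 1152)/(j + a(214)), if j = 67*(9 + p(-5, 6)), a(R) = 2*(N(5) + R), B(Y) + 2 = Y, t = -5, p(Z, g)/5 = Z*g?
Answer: 1174/9029 ≈ 0.13003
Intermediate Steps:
p(Z, g) = 5*Z*g (p(Z, g) = 5*(Z*g) = 5*Z*g)
B(Y) = -2 + Y
N(f) = -5
a(R) = -10 + 2*R (a(R) = 2*(-5 + R) = -10 + 2*R)
j = -9447 (j = 67*(9 + 5*(-5)*6) = 67*(9 - 150) = 67*(-141) = -9447)
(B(-20) - 1152)/(j + a(214)) = ((-2 - 20) - 1152)/(-9447 + (-10 + 2*214)) = (-22 - 1152)/(-9447 + (-10 + 428)) = -1174/(-9447 + 418) = -1174/(-9029) = -1174*(-1/9029) = 1174/9029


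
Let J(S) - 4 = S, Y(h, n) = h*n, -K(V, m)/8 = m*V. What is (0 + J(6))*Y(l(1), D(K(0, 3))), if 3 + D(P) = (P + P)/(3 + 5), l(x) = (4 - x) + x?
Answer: -120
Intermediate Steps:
K(V, m) = -8*V*m (K(V, m) = -8*m*V = -8*V*m)
l(x) = 4
D(P) = -3 + P/4 (D(P) = -3 + (P + P)/(3 + 5) = -3 + (2*P)/8 = -3 + (2*P)*(1/8) = -3 + P/4)
J(S) = 4 + S
(0 + J(6))*Y(l(1), D(K(0, 3))) = (0 + (4 + 6))*(4*(-3 + (-8*0*3)/4)) = (0 + 10)*(4*(-3 + (1/4)*0)) = 10*(4*(-3 + 0)) = 10*(4*(-3)) = 10*(-12) = -120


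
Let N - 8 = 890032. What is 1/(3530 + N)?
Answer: 1/893570 ≈ 1.1191e-6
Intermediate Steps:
N = 890040 (N = 8 + 890032 = 890040)
1/(3530 + N) = 1/(3530 + 890040) = 1/893570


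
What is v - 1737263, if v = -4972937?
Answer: -6710200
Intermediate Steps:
v - 1737263 = -4972937 - 1737263 = -6710200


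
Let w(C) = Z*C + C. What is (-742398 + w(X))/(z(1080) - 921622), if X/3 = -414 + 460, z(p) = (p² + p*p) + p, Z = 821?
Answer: -314481/706129 ≈ -0.44536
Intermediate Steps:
z(p) = p + 2*p² (z(p) = (p² + p²) + p = 2*p² + p = p + 2*p²)
X = 138 (X = 3*(-414 + 460) = 3*46 = 138)
w(C) = 822*C (w(C) = 821*C + C = 822*C)
(-742398 + w(X))/(z(1080) - 921622) = (-742398 + 822*138)/(1080*(1 + 2*1080) - 921622) = (-742398 + 113436)/(1080*(1 + 2160) - 921622) = -628962/(1080*2161 - 921622) = -628962/(2333880 - 921622) = -628962/1412258 = -628962*1/1412258 = -314481/706129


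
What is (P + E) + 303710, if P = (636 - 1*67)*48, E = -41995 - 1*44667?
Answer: 244360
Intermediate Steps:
E = -86662 (E = -41995 - 44667 = -86662)
P = 27312 (P = (636 - 67)*48 = 569*48 = 27312)
(P + E) + 303710 = (27312 - 86662) + 303710 = -59350 + 303710 = 244360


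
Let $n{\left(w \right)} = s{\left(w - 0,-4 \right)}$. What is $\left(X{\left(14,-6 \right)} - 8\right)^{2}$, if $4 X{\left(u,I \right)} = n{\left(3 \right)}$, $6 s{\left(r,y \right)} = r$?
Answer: $\frac{3969}{64} \approx 62.016$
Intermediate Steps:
$s{\left(r,y \right)} = \frac{r}{6}$
$n{\left(w \right)} = \frac{w}{6}$ ($n{\left(w \right)} = \frac{w - 0}{6} = \frac{w + 0}{6} = \frac{w}{6}$)
$X{\left(u,I \right)} = \frac{1}{8}$ ($X{\left(u,I \right)} = \frac{\frac{1}{6} \cdot 3}{4} = \frac{1}{4} \cdot \frac{1}{2} = \frac{1}{8}$)
$\left(X{\left(14,-6 \right)} - 8\right)^{2} = \left(\frac{1}{8} - 8\right)^{2} = \left(- \frac{63}{8}\right)^{2} = \frac{3969}{64}$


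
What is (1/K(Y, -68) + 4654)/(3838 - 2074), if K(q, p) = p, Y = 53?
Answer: 316471/119952 ≈ 2.6383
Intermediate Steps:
(1/K(Y, -68) + 4654)/(3838 - 2074) = (1/(-68) + 4654)/(3838 - 2074) = (-1/68 + 4654)/1764 = (316471/68)*(1/1764) = 316471/119952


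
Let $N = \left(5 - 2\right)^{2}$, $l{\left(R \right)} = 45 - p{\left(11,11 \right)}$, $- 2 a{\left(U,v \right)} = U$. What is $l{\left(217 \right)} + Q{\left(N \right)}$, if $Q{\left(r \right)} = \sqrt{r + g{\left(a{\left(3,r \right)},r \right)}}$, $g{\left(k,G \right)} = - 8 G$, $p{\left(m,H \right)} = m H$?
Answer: $-76 + 3 i \sqrt{7} \approx -76.0 + 7.9373 i$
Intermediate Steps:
$p{\left(m,H \right)} = H m$
$a{\left(U,v \right)} = - \frac{U}{2}$
$l{\left(R \right)} = -76$ ($l{\left(R \right)} = 45 - 11 \cdot 11 = 45 - 121 = -76$)
$N = 9$ ($N = 3^{2} = 9$)
$Q{\left(r \right)} = \sqrt{7} \sqrt{- r}$ ($Q{\left(r \right)} = \sqrt{r - 8 r} = \sqrt{- 7 r} = \sqrt{7} \sqrt{- r}$)
$l{\left(217 \right)} + Q{\left(N \right)} = -76 + \sqrt{7} \sqrt{\left(-1\right) 9} = -76 + \sqrt{7} \sqrt{-9} = -76 + \sqrt{7} \cdot 3 i = -76 + 3 i \sqrt{7}$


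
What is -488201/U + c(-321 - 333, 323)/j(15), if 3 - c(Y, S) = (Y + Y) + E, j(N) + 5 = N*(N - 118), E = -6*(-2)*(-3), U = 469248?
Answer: -694394303/363667200 ≈ -1.9094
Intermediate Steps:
E = -36 (E = 12*(-3) = -36)
j(N) = -5 + N*(-118 + N) (j(N) = -5 + N*(N - 118) = -5 + N*(-118 + N))
c(Y, S) = 39 - 2*Y (c(Y, S) = 3 - ((Y + Y) - 36) = 3 - (2*Y - 36) = 3 - (-36 + 2*Y) = 3 + (36 - 2*Y) = 39 - 2*Y)
-488201/U + c(-321 - 333, 323)/j(15) = -488201/469248 + (39 - 2*(-321 - 333))/(-5 + 15² - 118*15) = -488201*1/469248 + (39 - 2*(-654))/(-5 + 225 - 1770) = -488201/469248 + (39 + 1308)/(-1550) = -488201/469248 + 1347*(-1/1550) = -488201/469248 - 1347/1550 = -694394303/363667200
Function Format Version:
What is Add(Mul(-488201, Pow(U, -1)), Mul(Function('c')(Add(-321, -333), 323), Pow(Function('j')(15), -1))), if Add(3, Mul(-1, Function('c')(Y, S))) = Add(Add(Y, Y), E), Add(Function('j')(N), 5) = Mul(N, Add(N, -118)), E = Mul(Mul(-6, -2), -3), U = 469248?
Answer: Rational(-694394303, 363667200) ≈ -1.9094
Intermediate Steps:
E = -36 (E = Mul(12, -3) = -36)
Function('j')(N) = Add(-5, Mul(N, Add(-118, N))) (Function('j')(N) = Add(-5, Mul(N, Add(N, -118))) = Add(-5, Mul(N, Add(-118, N))))
Function('c')(Y, S) = Add(39, Mul(-2, Y)) (Function('c')(Y, S) = Add(3, Mul(-1, Add(Add(Y, Y), -36))) = Add(3, Mul(-1, Add(Mul(2, Y), -36))) = Add(3, Mul(-1, Add(-36, Mul(2, Y)))) = Add(3, Add(36, Mul(-2, Y))) = Add(39, Mul(-2, Y)))
Add(Mul(-488201, Pow(U, -1)), Mul(Function('c')(Add(-321, -333), 323), Pow(Function('j')(15), -1))) = Add(Mul(-488201, Pow(469248, -1)), Mul(Add(39, Mul(-2, Add(-321, -333))), Pow(Add(-5, Pow(15, 2), Mul(-118, 15)), -1))) = Add(Mul(-488201, Rational(1, 469248)), Mul(Add(39, Mul(-2, -654)), Pow(Add(-5, 225, -1770), -1))) = Add(Rational(-488201, 469248), Mul(Add(39, 1308), Pow(-1550, -1))) = Add(Rational(-488201, 469248), Mul(1347, Rational(-1, 1550))) = Add(Rational(-488201, 469248), Rational(-1347, 1550)) = Rational(-694394303, 363667200)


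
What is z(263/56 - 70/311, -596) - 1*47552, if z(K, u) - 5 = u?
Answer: -48143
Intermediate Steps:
z(K, u) = 5 + u
z(263/56 - 70/311, -596) - 1*47552 = (5 - 596) - 1*47552 = -591 - 47552 = -48143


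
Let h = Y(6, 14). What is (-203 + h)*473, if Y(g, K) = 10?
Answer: -91289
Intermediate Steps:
h = 10
(-203 + h)*473 = (-203 + 10)*473 = -193*473 = -91289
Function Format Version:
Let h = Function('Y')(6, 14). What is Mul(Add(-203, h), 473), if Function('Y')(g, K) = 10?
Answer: -91289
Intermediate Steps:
h = 10
Mul(Add(-203, h), 473) = Mul(Add(-203, 10), 473) = Mul(-193, 473) = -91289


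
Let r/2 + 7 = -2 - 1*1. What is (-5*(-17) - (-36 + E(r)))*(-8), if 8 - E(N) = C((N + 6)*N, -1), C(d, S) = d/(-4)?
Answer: -344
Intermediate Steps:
r = -20 (r = -14 + 2*(-2 - 1*1) = -14 + 2*(-2 - 1) = -14 + 2*(-3) = -14 - 6 = -20)
C(d, S) = -d/4 (C(d, S) = d*(-1/4) = -d/4)
E(N) = 8 + N*(6 + N)/4 (E(N) = 8 - (-1)*(N + 6)*N/4 = 8 - (-1)*(6 + N)*N/4 = 8 - (-1)*N*(6 + N)/4 = 8 + N*(6 + N)/4)
(-5*(-17) - (-36 + E(r)))*(-8) = (-5*(-17) - (-36 + (8 + (1/4)*(-20)*(6 - 20))))*(-8) = (85 - (-36 + (8 + (1/4)*(-20)*(-14))))*(-8) = (85 - (-36 + (8 + 70)))*(-8) = (85 - (-36 + 78))*(-8) = (85 - 1*42)*(-8) = (85 - 42)*(-8) = 43*(-8) = -344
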